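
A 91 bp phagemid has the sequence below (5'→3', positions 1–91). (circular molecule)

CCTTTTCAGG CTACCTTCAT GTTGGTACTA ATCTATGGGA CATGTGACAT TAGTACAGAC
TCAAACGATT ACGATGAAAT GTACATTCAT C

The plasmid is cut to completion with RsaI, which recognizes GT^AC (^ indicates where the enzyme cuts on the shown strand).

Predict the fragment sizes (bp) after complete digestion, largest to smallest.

35, 28, 28 bp

RsaI sites (GTAC) start at positions 25, 53, 81.
RsaI cuts after base 2 of each site, so after positions 26, 54, 82.
Circular molecule, 3 cuts → 3 fragments:
  27–54 → 28 bp
  55–82 → 28 bp
  83–91 then 1–26 → 9 + 26 = 35 bp
Sorted largest to smallest: 35, 28, 28 bp.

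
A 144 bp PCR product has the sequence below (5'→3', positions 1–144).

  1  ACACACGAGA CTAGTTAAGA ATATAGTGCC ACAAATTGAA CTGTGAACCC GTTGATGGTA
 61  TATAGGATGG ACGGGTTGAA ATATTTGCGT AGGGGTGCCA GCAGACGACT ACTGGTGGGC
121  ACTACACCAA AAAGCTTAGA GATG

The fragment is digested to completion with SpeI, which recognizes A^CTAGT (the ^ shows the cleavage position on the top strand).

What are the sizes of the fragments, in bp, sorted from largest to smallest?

134, 10 bp

The SpeI site (ACTAGT) starts at position 10.
SpeI cuts after the first base of each site, so after position 10.
Linear molecule, 1 cut → 2 fragments:
  1–10 → 10 bp
  11–144 → 134 bp
Sorted largest to smallest: 134, 10 bp.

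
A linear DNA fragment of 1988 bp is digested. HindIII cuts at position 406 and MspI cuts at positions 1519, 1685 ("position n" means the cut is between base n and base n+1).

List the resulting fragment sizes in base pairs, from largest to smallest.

1113, 406, 303, 166 bp

Combined cut positions (sorted): 406, 1519, 1685.
Linear molecule, 3 cuts → 4 fragments:
  406 − 0 = 406 bp
  1519 − 406 = 1113 bp
  1685 − 1519 = 166 bp
  1988 − 1685 = 303 bp
Sorted largest to smallest: 1113, 406, 303, 166 bp.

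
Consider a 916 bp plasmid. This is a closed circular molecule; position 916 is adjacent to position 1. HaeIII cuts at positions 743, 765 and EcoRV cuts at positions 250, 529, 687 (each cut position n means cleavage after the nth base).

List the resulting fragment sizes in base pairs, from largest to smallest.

Combined cut positions (sorted): 250, 529, 687, 743, 765.
Circular molecule, 5 cuts → 5 fragments:
  529 − 250 = 279 bp
  687 − 529 = 158 bp
  743 − 687 = 56 bp
  765 − 743 = 22 bp
  wrap: 916 − 765 + 250 = 401 bp
Sorted largest to smallest: 401, 279, 158, 56, 22 bp.

401, 279, 158, 56, 22 bp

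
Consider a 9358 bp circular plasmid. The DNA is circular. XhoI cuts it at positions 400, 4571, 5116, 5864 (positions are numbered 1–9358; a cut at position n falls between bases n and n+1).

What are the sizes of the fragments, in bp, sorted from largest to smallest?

4171, 3894, 748, 545 bp

Circular molecule, 4 cuts → 4 fragments:
  4571 − 400 = 4171 bp
  5116 − 4571 = 545 bp
  5864 − 5116 = 748 bp
  wrap: 9358 − 5864 + 400 = 3894 bp
Sorted largest to smallest: 4171, 3894, 748, 545 bp.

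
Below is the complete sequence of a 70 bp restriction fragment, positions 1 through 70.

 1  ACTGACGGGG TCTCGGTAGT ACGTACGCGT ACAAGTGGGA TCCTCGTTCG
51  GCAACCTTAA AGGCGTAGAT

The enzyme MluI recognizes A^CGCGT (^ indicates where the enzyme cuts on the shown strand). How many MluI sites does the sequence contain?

1

ACGCGT occurs starting at position 25.
MluI cuts at 1 site.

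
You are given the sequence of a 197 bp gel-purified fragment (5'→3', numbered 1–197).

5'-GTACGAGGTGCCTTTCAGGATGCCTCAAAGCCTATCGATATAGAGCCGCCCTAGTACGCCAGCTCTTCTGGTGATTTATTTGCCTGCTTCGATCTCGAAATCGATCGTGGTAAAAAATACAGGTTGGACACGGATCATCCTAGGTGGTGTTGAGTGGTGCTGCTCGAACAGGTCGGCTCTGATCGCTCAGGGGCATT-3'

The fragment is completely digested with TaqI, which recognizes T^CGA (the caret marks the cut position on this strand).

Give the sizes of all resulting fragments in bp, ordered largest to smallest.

TaqI sites (TCGA) start at positions 35, 89, 95, 101, 164.
TaqI cuts after the first base of each site, so after positions 35, 89, 95, 101, 164.
Linear molecule, 5 cuts → 6 fragments:
  1–35 → 35 bp
  36–89 → 54 bp
  90–95 → 6 bp
  96–101 → 6 bp
  102–164 → 63 bp
  165–197 → 33 bp
Sorted largest to smallest: 63, 54, 35, 33, 6, 6 bp.

63, 54, 35, 33, 6, 6 bp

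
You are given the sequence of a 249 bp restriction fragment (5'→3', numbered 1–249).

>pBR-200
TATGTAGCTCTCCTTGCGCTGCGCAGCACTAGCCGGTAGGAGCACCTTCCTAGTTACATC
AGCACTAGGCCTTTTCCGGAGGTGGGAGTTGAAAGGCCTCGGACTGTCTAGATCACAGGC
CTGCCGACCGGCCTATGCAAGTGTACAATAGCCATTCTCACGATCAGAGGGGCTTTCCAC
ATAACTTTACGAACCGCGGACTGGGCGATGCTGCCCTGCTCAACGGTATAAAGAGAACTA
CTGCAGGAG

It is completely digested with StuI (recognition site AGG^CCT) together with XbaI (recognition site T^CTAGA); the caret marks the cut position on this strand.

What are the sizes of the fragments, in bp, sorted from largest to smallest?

StuI sites (AGGCCT) start at positions 67, 94, 117.
StuI cuts after base 3 of each site, so after positions 69, 96, 119.
The XbaI site (TCTAGA) starts at position 107.
XbaI cuts after the first base of each site, so after position 107.
Combined cut positions: 69, 96, 107, 119.
Linear molecule, 4 cuts → 5 fragments:
  1–69 → 69 bp
  70–96 → 27 bp
  97–107 → 11 bp
  108–119 → 12 bp
  120–249 → 130 bp
Sorted largest to smallest: 130, 69, 27, 12, 11 bp.

130, 69, 27, 12, 11 bp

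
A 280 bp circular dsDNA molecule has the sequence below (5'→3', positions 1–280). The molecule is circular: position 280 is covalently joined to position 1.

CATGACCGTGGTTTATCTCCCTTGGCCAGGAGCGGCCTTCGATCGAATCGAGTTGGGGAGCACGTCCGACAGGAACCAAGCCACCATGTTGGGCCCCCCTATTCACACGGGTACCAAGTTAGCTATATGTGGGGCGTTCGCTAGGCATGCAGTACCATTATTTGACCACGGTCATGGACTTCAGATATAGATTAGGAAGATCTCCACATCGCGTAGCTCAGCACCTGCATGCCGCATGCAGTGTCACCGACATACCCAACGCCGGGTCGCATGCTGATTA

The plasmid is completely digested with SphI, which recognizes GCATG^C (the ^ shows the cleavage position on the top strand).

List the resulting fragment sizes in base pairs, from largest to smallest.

156, 82, 35, 7 bp

SphI sites (GCATGC) start at positions 145, 227, 234, 269.
SphI cuts after base 5 of each site (before the last base), so after positions 149, 231, 238, 273.
Circular molecule, 4 cuts → 4 fragments:
  150–231 → 82 bp
  232–238 → 7 bp
  239–273 → 35 bp
  274–280 then 1–149 → 7 + 149 = 156 bp
Sorted largest to smallest: 156, 82, 35, 7 bp.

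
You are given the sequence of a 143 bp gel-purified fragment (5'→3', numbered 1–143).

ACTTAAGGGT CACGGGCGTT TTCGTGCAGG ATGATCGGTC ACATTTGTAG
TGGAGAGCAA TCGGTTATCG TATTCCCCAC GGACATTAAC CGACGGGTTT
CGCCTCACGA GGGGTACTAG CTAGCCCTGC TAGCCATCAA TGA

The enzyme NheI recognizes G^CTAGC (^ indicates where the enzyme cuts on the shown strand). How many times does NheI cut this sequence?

2

GCTAGC occurs starting at positions 120, 129.
NheI cuts at 2 sites.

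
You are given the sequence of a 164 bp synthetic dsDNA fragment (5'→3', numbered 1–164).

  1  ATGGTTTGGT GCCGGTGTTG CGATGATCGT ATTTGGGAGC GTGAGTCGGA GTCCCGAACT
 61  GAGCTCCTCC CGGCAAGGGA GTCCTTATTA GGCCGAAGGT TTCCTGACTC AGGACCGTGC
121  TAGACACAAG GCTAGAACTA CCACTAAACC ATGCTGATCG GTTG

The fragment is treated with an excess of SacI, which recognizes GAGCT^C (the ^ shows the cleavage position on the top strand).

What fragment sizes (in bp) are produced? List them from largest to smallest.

The SacI site (GAGCTC) starts at position 61.
SacI cuts after base 5 of each site (before the last base), so after position 65.
Linear molecule, 1 cut → 2 fragments:
  1–65 → 65 bp
  66–164 → 99 bp
Sorted largest to smallest: 99, 65 bp.

99, 65 bp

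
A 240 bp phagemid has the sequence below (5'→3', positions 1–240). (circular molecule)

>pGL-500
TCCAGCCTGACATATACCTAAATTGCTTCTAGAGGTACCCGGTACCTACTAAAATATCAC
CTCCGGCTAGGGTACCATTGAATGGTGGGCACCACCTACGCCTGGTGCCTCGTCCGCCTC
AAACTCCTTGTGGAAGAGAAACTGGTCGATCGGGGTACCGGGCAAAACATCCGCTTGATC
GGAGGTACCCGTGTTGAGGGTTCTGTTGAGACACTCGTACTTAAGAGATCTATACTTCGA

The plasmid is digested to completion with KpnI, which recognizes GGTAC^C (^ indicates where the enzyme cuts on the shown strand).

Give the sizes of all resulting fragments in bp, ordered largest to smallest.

KpnI sites (GGTACC) start at positions 34, 41, 71, 154, 184.
KpnI cuts after base 5 of each site (before the last base), so after positions 38, 45, 75, 158, 188.
Circular molecule, 5 cuts → 5 fragments:
  39–45 → 7 bp
  46–75 → 30 bp
  76–158 → 83 bp
  159–188 → 30 bp
  189–240 then 1–38 → 52 + 38 = 90 bp
Sorted largest to smallest: 90, 83, 30, 30, 7 bp.

90, 83, 30, 30, 7 bp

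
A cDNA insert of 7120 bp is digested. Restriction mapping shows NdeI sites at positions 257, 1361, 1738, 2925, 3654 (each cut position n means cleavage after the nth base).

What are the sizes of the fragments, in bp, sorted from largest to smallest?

Linear molecule, 5 cuts → 6 fragments:
  257 − 0 = 257 bp
  1361 − 257 = 1104 bp
  1738 − 1361 = 377 bp
  2925 − 1738 = 1187 bp
  3654 − 2925 = 729 bp
  7120 − 3654 = 3466 bp
Sorted largest to smallest: 3466, 1187, 1104, 729, 377, 257 bp.

3466, 1187, 1104, 729, 377, 257 bp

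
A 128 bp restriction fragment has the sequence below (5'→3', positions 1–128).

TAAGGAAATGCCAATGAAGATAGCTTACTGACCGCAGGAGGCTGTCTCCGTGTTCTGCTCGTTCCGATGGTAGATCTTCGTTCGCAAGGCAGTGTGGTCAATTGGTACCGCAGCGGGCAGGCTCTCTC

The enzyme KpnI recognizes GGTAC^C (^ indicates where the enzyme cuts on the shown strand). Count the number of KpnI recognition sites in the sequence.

1

GGTACC occurs starting at position 104.
KpnI cuts at 1 site.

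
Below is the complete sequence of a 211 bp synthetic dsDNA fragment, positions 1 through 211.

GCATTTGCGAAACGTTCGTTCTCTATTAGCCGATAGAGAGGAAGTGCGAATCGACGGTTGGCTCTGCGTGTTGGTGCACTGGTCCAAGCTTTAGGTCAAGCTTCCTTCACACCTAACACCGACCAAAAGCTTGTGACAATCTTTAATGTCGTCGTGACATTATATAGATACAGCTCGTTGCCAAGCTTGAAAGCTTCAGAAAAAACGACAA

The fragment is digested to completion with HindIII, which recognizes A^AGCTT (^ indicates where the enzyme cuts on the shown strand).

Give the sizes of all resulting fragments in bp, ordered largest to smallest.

86, 56, 29, 20, 12, 8 bp

HindIII sites (AAGCTT) start at positions 86, 98, 127, 183, 191.
HindIII cuts after the first base of each site, so after positions 86, 98, 127, 183, 191.
Linear molecule, 5 cuts → 6 fragments:
  1–86 → 86 bp
  87–98 → 12 bp
  99–127 → 29 bp
  128–183 → 56 bp
  184–191 → 8 bp
  192–211 → 20 bp
Sorted largest to smallest: 86, 56, 29, 20, 12, 8 bp.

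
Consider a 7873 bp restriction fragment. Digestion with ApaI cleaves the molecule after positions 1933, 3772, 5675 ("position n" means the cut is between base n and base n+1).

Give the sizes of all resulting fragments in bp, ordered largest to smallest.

2198, 1933, 1903, 1839 bp

Linear molecule, 3 cuts → 4 fragments:
  1933 − 0 = 1933 bp
  3772 − 1933 = 1839 bp
  5675 − 3772 = 1903 bp
  7873 − 5675 = 2198 bp
Sorted largest to smallest: 2198, 1933, 1903, 1839 bp.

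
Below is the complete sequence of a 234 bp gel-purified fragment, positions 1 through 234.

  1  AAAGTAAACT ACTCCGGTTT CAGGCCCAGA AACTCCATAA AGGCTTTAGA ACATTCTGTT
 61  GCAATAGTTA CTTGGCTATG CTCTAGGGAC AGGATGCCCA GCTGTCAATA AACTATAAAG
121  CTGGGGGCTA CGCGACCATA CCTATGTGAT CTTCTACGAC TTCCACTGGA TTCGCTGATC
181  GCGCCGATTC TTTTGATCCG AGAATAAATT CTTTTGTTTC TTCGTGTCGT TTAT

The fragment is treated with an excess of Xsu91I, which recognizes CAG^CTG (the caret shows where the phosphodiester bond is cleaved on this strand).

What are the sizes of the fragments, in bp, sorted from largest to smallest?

133, 101 bp

The Xsu91I site (CAGCTG) starts at position 99.
Xsu91I cuts after base 3 of each site, so after position 101.
Linear molecule, 1 cut → 2 fragments:
  1–101 → 101 bp
  102–234 → 133 bp
Sorted largest to smallest: 133, 101 bp.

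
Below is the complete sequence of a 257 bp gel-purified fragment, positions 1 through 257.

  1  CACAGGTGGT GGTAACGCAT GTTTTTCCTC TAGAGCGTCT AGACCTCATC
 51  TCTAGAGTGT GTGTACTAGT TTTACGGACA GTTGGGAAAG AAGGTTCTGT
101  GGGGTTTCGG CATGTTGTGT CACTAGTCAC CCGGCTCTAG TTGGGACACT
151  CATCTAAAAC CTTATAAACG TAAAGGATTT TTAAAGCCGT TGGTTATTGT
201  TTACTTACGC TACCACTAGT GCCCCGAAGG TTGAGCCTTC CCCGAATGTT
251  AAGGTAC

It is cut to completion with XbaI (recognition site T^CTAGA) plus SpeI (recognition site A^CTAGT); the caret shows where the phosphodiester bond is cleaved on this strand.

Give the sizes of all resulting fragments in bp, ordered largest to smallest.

XbaI sites (TCTAGA) start at positions 29, 38, 51.
XbaI cuts after the first base of each site, so after positions 29, 38, 51.
SpeI sites (ACTAGT) start at positions 65, 122, 215.
SpeI cuts after the first base of each site, so after positions 65, 122, 215.
Combined cut positions: 29, 38, 51, 65, 122, 215.
Linear molecule, 6 cuts → 7 fragments:
  1–29 → 29 bp
  30–38 → 9 bp
  39–51 → 13 bp
  52–65 → 14 bp
  66–122 → 57 bp
  123–215 → 93 bp
  216–257 → 42 bp
Sorted largest to smallest: 93, 57, 42, 29, 14, 13, 9 bp.

93, 57, 42, 29, 14, 13, 9 bp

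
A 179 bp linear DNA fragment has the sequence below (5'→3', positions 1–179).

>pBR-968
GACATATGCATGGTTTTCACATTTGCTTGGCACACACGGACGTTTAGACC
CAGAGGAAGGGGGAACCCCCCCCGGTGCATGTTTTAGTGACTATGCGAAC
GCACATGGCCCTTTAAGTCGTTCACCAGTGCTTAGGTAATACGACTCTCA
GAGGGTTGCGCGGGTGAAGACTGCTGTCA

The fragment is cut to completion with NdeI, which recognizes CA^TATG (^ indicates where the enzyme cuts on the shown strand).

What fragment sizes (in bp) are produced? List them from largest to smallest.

175, 4 bp

The NdeI site (CATATG) starts at position 3.
NdeI cuts after base 2 of each site, so after position 4.
Linear molecule, 1 cut → 2 fragments:
  1–4 → 4 bp
  5–179 → 175 bp
Sorted largest to smallest: 175, 4 bp.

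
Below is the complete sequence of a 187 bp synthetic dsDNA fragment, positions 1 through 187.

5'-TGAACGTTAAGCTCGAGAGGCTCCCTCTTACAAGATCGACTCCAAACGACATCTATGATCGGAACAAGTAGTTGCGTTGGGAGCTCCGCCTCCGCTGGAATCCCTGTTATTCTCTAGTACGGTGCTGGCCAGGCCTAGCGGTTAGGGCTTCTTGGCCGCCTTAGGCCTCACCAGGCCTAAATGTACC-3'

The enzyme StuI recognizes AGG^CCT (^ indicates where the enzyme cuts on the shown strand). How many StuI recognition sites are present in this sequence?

3

AGGCCT occurs starting at positions 131, 163, 173.
StuI cuts at 3 sites.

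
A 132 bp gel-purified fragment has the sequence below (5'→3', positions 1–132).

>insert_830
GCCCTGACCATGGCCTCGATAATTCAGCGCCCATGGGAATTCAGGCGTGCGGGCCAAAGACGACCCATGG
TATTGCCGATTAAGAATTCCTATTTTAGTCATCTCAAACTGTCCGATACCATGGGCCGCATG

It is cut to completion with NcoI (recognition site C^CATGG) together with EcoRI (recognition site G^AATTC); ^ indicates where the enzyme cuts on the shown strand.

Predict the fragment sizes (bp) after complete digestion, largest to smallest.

NcoI sites (CCATGG) start at positions 8, 31, 65, 119.
NcoI cuts after the first base of each site, so after positions 8, 31, 65, 119.
EcoRI sites (GAATTC) start at positions 37, 84.
EcoRI cuts after the first base of each site, so after positions 37, 84.
Combined cut positions: 8, 31, 37, 65, 84, 119.
Linear molecule, 6 cuts → 7 fragments:
  1–8 → 8 bp
  9–31 → 23 bp
  32–37 → 6 bp
  38–65 → 28 bp
  66–84 → 19 bp
  85–119 → 35 bp
  120–132 → 13 bp
Sorted largest to smallest: 35, 28, 23, 19, 13, 8, 6 bp.

35, 28, 23, 19, 13, 8, 6 bp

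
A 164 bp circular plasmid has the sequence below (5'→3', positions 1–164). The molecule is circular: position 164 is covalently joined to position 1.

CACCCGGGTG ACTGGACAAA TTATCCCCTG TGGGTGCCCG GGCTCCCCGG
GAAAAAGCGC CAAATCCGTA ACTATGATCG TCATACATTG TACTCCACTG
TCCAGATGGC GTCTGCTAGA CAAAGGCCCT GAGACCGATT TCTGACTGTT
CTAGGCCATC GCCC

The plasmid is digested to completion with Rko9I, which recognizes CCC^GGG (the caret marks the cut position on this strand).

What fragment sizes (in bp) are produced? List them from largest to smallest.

Rko9I sites (CCCGGG) start at positions 3, 37, 46.
Rko9I cuts after base 3 of each site, so after positions 5, 39, 48.
Circular molecule, 3 cuts → 3 fragments:
  6–39 → 34 bp
  40–48 → 9 bp
  49–164 then 1–5 → 116 + 5 = 121 bp
Sorted largest to smallest: 121, 34, 9 bp.

121, 34, 9 bp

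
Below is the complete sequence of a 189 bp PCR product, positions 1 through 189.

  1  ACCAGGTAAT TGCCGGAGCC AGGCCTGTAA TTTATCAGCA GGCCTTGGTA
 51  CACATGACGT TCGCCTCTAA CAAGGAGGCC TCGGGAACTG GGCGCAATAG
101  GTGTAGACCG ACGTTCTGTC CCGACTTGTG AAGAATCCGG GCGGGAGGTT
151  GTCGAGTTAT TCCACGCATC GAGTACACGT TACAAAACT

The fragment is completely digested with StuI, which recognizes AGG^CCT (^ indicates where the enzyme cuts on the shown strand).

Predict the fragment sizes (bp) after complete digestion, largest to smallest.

111, 36, 23, 19 bp

StuI sites (AGGCCT) start at positions 21, 40, 76.
StuI cuts after base 3 of each site, so after positions 23, 42, 78.
Linear molecule, 3 cuts → 4 fragments:
  1–23 → 23 bp
  24–42 → 19 bp
  43–78 → 36 bp
  79–189 → 111 bp
Sorted largest to smallest: 111, 36, 23, 19 bp.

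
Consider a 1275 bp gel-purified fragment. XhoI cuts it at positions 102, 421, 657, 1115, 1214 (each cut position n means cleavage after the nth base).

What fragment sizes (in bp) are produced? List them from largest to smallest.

Linear molecule, 5 cuts → 6 fragments:
  102 − 0 = 102 bp
  421 − 102 = 319 bp
  657 − 421 = 236 bp
  1115 − 657 = 458 bp
  1214 − 1115 = 99 bp
  1275 − 1214 = 61 bp
Sorted largest to smallest: 458, 319, 236, 102, 99, 61 bp.

458, 319, 236, 102, 99, 61 bp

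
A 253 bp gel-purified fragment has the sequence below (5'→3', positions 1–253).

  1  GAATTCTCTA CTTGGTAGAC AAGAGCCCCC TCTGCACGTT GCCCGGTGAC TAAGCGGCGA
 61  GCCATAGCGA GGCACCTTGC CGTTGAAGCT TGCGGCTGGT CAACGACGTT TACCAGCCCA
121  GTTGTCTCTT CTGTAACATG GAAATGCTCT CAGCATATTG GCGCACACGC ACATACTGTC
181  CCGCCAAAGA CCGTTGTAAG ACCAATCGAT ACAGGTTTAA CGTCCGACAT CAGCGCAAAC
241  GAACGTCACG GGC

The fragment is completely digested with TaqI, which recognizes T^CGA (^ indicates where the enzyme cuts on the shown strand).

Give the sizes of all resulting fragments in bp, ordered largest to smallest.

The TaqI site (TCGA) starts at position 206.
TaqI cuts after the first base of each site, so after position 206.
Linear molecule, 1 cut → 2 fragments:
  1–206 → 206 bp
  207–253 → 47 bp
Sorted largest to smallest: 206, 47 bp.

206, 47 bp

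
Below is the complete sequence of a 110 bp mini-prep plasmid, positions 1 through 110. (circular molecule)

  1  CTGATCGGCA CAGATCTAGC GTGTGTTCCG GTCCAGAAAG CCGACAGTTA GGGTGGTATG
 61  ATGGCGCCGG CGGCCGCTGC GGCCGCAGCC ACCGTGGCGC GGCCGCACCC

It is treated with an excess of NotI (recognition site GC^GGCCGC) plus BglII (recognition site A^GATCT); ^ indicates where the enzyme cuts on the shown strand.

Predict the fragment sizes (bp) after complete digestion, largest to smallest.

NotI sites (GCGGCCGC) start at positions 70, 79, 99.
NotI cuts after base 2 of each site, so after positions 71, 80, 100.
The BglII site (AGATCT) starts at position 12.
BglII cuts after the first base of each site, so after position 12.
Combined cut positions: 12, 71, 80, 100.
Circular molecule, 4 cuts → 4 fragments:
  13–71 → 59 bp
  72–80 → 9 bp
  81–100 → 20 bp
  101–110 then 1–12 → 10 + 12 = 22 bp
Sorted largest to smallest: 59, 22, 20, 9 bp.

59, 22, 20, 9 bp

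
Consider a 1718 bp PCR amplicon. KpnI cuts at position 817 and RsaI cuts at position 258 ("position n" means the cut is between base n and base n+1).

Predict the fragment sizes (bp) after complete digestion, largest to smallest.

Combined cut positions (sorted): 258, 817.
Linear molecule, 2 cuts → 3 fragments:
  258 − 0 = 258 bp
  817 − 258 = 559 bp
  1718 − 817 = 901 bp
Sorted largest to smallest: 901, 559, 258 bp.

901, 559, 258 bp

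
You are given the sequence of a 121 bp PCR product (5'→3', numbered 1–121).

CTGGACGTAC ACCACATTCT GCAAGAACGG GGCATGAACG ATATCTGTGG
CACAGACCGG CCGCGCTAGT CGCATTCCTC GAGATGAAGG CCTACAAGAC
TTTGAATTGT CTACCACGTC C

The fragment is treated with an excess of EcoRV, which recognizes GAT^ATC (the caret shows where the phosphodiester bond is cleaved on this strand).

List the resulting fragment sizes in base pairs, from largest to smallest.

The EcoRV site (GATATC) starts at position 40.
EcoRV cuts after base 3 of each site, so after position 42.
Linear molecule, 1 cut → 2 fragments:
  1–42 → 42 bp
  43–121 → 79 bp
Sorted largest to smallest: 79, 42 bp.

79, 42 bp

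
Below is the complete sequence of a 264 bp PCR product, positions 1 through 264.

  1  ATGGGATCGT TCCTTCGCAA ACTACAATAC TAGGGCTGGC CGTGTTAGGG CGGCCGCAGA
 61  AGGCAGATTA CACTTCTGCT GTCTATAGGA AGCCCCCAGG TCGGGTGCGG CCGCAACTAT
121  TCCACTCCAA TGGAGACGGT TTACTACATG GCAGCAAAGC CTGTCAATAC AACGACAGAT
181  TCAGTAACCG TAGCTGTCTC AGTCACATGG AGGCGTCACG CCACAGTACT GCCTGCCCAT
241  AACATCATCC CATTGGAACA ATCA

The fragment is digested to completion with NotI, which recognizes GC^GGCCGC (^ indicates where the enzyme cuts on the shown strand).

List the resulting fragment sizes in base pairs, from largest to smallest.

156, 57, 51 bp

NotI sites (GCGGCCGC) start at positions 50, 107.
NotI cuts after base 2 of each site, so after positions 51, 108.
Linear molecule, 2 cuts → 3 fragments:
  1–51 → 51 bp
  52–108 → 57 bp
  109–264 → 156 bp
Sorted largest to smallest: 156, 57, 51 bp.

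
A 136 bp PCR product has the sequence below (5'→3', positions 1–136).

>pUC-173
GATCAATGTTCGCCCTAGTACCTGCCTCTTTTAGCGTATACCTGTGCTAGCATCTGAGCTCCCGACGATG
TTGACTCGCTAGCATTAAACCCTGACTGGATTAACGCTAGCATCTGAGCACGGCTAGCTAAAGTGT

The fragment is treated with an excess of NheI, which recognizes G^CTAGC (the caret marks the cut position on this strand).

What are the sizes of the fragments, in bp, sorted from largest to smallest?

46, 32, 28, 17, 13 bp

NheI sites (GCTAGC) start at positions 46, 78, 106, 123.
NheI cuts after the first base of each site, so after positions 46, 78, 106, 123.
Linear molecule, 4 cuts → 5 fragments:
  1–46 → 46 bp
  47–78 → 32 bp
  79–106 → 28 bp
  107–123 → 17 bp
  124–136 → 13 bp
Sorted largest to smallest: 46, 32, 28, 17, 13 bp.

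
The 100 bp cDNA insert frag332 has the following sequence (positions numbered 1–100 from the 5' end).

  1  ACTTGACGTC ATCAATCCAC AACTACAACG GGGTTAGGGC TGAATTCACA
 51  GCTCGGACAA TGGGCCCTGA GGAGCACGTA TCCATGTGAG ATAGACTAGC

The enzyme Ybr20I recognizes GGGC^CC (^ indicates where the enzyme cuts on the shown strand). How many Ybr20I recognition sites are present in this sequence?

GGGCCC occurs starting at position 62.
Ybr20I cuts at 1 site.

1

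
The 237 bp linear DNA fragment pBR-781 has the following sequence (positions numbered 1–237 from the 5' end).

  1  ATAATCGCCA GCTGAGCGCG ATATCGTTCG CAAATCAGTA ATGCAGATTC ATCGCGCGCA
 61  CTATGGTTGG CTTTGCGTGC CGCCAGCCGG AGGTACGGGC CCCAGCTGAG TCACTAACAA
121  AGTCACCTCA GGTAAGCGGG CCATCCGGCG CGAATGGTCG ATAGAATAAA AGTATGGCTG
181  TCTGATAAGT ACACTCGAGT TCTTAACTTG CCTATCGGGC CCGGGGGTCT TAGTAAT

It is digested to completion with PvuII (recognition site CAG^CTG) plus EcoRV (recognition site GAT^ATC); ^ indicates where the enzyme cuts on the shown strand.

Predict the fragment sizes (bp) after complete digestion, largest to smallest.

132, 83, 11, 11 bp

PvuII sites (CAGCTG) start at positions 9, 103.
PvuII cuts after base 3 of each site, so after positions 11, 105.
The EcoRV site (GATATC) starts at position 20.
EcoRV cuts after base 3 of each site, so after position 22.
Combined cut positions: 11, 22, 105.
Linear molecule, 3 cuts → 4 fragments:
  1–11 → 11 bp
  12–22 → 11 bp
  23–105 → 83 bp
  106–237 → 132 bp
Sorted largest to smallest: 132, 83, 11, 11 bp.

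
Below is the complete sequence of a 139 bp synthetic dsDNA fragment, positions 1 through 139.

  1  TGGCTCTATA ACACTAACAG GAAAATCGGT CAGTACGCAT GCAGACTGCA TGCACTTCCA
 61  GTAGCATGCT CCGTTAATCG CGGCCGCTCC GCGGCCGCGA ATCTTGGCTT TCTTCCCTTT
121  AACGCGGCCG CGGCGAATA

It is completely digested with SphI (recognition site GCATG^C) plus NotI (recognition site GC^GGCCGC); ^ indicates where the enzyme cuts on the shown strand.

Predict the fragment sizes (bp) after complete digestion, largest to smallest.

41, 33, 16, 14, 13, 11, 11 bp

SphI sites (GCATGC) start at positions 37, 48, 64.
SphI cuts after base 5 of each site (before the last base), so after positions 41, 52, 68.
NotI sites (GCGGCCGC) start at positions 80, 91, 124.
NotI cuts after base 2 of each site, so after positions 81, 92, 125.
Combined cut positions: 41, 52, 68, 81, 92, 125.
Linear molecule, 6 cuts → 7 fragments:
  1–41 → 41 bp
  42–52 → 11 bp
  53–68 → 16 bp
  69–81 → 13 bp
  82–92 → 11 bp
  93–125 → 33 bp
  126–139 → 14 bp
Sorted largest to smallest: 41, 33, 16, 14, 13, 11, 11 bp.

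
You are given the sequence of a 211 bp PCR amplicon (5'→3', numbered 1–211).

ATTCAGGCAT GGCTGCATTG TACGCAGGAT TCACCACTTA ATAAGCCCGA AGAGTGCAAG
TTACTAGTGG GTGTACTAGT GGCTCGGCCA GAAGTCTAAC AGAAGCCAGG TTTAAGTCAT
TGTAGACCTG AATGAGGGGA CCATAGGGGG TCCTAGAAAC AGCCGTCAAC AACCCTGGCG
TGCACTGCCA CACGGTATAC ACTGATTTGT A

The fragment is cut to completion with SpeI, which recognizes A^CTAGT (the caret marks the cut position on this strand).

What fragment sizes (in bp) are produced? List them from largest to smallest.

SpeI sites (ACTAGT) start at positions 63, 75.
SpeI cuts after the first base of each site, so after positions 63, 75.
Linear molecule, 2 cuts → 3 fragments:
  1–63 → 63 bp
  64–75 → 12 bp
  76–211 → 136 bp
Sorted largest to smallest: 136, 63, 12 bp.

136, 63, 12 bp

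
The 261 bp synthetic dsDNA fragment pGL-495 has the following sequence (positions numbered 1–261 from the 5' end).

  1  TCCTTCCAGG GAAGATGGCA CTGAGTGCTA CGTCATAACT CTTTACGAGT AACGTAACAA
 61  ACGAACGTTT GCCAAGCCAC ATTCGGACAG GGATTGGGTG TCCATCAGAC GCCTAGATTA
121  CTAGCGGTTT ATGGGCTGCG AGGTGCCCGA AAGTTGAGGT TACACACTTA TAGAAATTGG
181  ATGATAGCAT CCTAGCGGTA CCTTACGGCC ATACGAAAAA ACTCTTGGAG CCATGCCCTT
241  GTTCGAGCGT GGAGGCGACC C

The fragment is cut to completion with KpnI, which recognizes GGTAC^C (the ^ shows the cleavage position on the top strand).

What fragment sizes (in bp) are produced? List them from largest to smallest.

The KpnI site (GGTACC) starts at position 197.
KpnI cuts after base 5 of each site (before the last base), so after position 201.
Linear molecule, 1 cut → 2 fragments:
  1–201 → 201 bp
  202–261 → 60 bp
Sorted largest to smallest: 201, 60 bp.

201, 60 bp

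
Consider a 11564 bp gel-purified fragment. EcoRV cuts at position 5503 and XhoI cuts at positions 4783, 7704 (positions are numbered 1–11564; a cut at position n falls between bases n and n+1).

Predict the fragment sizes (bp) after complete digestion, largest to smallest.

4783, 3860, 2201, 720 bp

Combined cut positions (sorted): 4783, 5503, 7704.
Linear molecule, 3 cuts → 4 fragments:
  4783 − 0 = 4783 bp
  5503 − 4783 = 720 bp
  7704 − 5503 = 2201 bp
  11564 − 7704 = 3860 bp
Sorted largest to smallest: 4783, 3860, 2201, 720 bp.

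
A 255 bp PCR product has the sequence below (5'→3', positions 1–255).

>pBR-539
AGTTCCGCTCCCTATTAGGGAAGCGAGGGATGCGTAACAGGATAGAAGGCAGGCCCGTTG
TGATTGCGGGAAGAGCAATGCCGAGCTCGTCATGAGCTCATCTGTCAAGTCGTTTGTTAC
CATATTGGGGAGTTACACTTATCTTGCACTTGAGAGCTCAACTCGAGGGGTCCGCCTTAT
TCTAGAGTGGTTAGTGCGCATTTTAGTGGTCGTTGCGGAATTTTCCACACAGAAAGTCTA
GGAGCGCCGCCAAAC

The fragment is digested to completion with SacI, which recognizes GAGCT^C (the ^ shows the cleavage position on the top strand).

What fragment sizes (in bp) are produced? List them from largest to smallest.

SacI sites (GAGCTC) start at positions 83, 94, 154.
SacI cuts after base 5 of each site (before the last base), so after positions 87, 98, 158.
Linear molecule, 3 cuts → 4 fragments:
  1–87 → 87 bp
  88–98 → 11 bp
  99–158 → 60 bp
  159–255 → 97 bp
Sorted largest to smallest: 97, 87, 60, 11 bp.

97, 87, 60, 11 bp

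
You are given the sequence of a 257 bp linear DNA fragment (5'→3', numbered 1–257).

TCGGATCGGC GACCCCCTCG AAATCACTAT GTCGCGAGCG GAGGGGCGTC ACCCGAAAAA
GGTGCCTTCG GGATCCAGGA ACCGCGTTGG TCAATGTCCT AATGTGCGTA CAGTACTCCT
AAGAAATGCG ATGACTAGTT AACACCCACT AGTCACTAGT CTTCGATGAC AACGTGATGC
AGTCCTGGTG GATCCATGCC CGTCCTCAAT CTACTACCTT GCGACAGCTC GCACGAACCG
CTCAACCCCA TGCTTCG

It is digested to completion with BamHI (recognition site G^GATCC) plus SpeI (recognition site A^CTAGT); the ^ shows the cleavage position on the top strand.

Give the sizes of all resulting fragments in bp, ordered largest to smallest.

71, 67, 63, 35, 14, 7 bp

BamHI sites (GGATCC) start at positions 71, 190.
BamHI cuts after the first base of each site, so after positions 71, 190.
SpeI sites (ACTAGT) start at positions 134, 148, 155.
SpeI cuts after the first base of each site, so after positions 134, 148, 155.
Combined cut positions: 71, 134, 148, 155, 190.
Linear molecule, 5 cuts → 6 fragments:
  1–71 → 71 bp
  72–134 → 63 bp
  135–148 → 14 bp
  149–155 → 7 bp
  156–190 → 35 bp
  191–257 → 67 bp
Sorted largest to smallest: 71, 67, 63, 35, 14, 7 bp.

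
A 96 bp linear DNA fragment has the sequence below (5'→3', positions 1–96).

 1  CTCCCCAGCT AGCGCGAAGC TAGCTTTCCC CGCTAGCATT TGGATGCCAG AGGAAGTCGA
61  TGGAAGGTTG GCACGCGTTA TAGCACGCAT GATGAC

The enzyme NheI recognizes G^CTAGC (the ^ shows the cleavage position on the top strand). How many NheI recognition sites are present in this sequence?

GCTAGC occurs starting at positions 8, 19, 32.
NheI cuts at 3 sites.

3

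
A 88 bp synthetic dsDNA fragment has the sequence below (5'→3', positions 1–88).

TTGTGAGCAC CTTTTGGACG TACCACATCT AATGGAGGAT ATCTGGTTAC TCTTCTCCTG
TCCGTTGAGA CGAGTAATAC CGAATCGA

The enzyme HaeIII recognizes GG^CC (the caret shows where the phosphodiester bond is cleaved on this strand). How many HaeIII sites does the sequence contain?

No occurrence of GGCC is present in the sequence.
HaeIII does not cut: 0 sites.

0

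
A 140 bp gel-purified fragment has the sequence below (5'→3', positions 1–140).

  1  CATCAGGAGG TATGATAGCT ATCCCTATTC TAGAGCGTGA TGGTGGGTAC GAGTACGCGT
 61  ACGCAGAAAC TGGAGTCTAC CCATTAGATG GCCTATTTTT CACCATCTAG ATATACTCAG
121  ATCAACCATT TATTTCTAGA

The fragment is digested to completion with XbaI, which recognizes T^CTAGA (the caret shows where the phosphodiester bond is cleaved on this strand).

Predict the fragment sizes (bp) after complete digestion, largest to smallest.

77, 29, 29, 5 bp

XbaI sites (TCTAGA) start at positions 29, 106, 135.
XbaI cuts after the first base of each site, so after positions 29, 106, 135.
Linear molecule, 3 cuts → 4 fragments:
  1–29 → 29 bp
  30–106 → 77 bp
  107–135 → 29 bp
  136–140 → 5 bp
Sorted largest to smallest: 77, 29, 29, 5 bp.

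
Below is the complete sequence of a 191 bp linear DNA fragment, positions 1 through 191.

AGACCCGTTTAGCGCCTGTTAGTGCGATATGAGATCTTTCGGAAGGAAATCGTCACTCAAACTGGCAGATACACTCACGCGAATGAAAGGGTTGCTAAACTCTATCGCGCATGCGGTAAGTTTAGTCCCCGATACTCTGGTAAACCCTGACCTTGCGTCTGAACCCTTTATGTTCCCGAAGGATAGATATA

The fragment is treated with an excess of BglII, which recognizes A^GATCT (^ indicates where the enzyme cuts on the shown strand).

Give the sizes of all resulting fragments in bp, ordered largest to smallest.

159, 32 bp

The BglII site (AGATCT) starts at position 32.
BglII cuts after the first base of each site, so after position 32.
Linear molecule, 1 cut → 2 fragments:
  1–32 → 32 bp
  33–191 → 159 bp
Sorted largest to smallest: 159, 32 bp.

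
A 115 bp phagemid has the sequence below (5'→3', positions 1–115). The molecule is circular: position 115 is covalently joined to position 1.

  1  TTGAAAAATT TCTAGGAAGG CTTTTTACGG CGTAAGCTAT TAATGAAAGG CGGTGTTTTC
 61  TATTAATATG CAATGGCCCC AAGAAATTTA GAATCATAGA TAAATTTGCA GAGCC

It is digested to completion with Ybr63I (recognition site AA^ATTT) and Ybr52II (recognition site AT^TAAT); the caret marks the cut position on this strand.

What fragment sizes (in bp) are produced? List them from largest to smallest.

33, 23, 22, 19, 18 bp

Ybr63I sites (AAATTT) start at positions 6, 84, 102.
Ybr63I cuts after base 2 of each site, so after positions 7, 85, 103.
Ybr52II sites (ATTAAT) start at positions 39, 62.
Ybr52II cuts after base 2 of each site, so after positions 40, 63.
Combined cut positions: 7, 40, 63, 85, 103.
Circular molecule, 5 cuts → 5 fragments:
  8–40 → 33 bp
  41–63 → 23 bp
  64–85 → 22 bp
  86–103 → 18 bp
  104–115 then 1–7 → 12 + 7 = 19 bp
Sorted largest to smallest: 33, 23, 22, 19, 18 bp.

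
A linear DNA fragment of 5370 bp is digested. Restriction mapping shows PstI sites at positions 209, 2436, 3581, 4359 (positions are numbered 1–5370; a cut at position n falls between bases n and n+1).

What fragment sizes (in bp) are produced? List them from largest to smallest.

2227, 1145, 1011, 778, 209 bp

Linear molecule, 4 cuts → 5 fragments:
  209 − 0 = 209 bp
  2436 − 209 = 2227 bp
  3581 − 2436 = 1145 bp
  4359 − 3581 = 778 bp
  5370 − 4359 = 1011 bp
Sorted largest to smallest: 2227, 1145, 1011, 778, 209 bp.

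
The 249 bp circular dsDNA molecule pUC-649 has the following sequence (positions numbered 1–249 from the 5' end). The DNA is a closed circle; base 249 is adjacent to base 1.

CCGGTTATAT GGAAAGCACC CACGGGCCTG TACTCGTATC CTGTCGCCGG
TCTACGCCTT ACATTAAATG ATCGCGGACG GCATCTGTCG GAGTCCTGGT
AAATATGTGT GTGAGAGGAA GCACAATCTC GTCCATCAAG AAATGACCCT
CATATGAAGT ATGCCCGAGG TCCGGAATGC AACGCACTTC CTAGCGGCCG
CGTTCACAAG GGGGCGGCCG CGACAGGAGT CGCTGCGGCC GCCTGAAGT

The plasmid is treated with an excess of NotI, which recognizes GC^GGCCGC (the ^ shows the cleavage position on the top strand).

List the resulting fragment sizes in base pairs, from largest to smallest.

208, 21, 20 bp

NotI sites (GCGGCCGC) start at positions 194, 214, 235.
NotI cuts after base 2 of each site, so after positions 195, 215, 236.
Circular molecule, 3 cuts → 3 fragments:
  196–215 → 20 bp
  216–236 → 21 bp
  237–249 then 1–195 → 13 + 195 = 208 bp
Sorted largest to smallest: 208, 21, 20 bp.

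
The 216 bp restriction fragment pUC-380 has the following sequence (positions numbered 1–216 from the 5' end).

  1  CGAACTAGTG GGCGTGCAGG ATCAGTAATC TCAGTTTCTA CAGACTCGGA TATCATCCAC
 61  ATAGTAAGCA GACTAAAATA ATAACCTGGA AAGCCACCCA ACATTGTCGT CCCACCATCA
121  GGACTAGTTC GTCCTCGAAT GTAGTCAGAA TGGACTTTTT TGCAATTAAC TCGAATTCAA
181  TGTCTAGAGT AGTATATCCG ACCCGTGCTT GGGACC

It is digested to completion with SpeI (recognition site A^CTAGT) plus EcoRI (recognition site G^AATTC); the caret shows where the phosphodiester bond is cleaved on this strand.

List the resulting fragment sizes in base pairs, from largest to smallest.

119, 50, 43, 4 bp

SpeI sites (ACTAGT) start at positions 4, 123.
SpeI cuts after the first base of each site, so after positions 4, 123.
The EcoRI site (GAATTC) starts at position 173.
EcoRI cuts after the first base of each site, so after position 173.
Combined cut positions: 4, 123, 173.
Linear molecule, 3 cuts → 4 fragments:
  1–4 → 4 bp
  5–123 → 119 bp
  124–173 → 50 bp
  174–216 → 43 bp
Sorted largest to smallest: 119, 50, 43, 4 bp.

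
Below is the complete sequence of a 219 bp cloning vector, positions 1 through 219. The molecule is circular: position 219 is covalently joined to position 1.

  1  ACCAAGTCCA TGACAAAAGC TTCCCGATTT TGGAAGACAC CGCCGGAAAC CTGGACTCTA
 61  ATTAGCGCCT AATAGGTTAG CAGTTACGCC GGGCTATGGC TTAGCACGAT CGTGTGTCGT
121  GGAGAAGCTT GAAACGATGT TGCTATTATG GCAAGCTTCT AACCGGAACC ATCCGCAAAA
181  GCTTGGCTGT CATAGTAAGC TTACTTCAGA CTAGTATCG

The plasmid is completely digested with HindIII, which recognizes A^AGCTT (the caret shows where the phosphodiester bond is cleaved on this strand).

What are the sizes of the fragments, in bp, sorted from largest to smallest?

HindIII sites (AAGCTT) start at positions 17, 125, 153, 179, 197.
HindIII cuts after the first base of each site, so after positions 17, 125, 153, 179, 197.
Circular molecule, 5 cuts → 5 fragments:
  18–125 → 108 bp
  126–153 → 28 bp
  154–179 → 26 bp
  180–197 → 18 bp
  198–219 then 1–17 → 22 + 17 = 39 bp
Sorted largest to smallest: 108, 39, 28, 26, 18 bp.

108, 39, 28, 26, 18 bp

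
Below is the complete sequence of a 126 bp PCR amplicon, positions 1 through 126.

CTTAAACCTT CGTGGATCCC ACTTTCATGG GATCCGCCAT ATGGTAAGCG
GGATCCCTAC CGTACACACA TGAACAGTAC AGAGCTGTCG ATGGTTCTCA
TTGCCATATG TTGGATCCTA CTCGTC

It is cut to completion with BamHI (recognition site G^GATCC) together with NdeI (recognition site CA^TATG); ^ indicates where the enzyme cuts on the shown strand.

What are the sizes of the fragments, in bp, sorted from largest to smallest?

55, 16, 14, 13, 12, 9, 7 bp

BamHI sites (GGATCC) start at positions 14, 30, 51, 113.
BamHI cuts after the first base of each site, so after positions 14, 30, 51, 113.
NdeI sites (CATATG) start at positions 38, 105.
NdeI cuts after base 2 of each site, so after positions 39, 106.
Combined cut positions: 14, 30, 39, 51, 106, 113.
Linear molecule, 6 cuts → 7 fragments:
  1–14 → 14 bp
  15–30 → 16 bp
  31–39 → 9 bp
  40–51 → 12 bp
  52–106 → 55 bp
  107–113 → 7 bp
  114–126 → 13 bp
Sorted largest to smallest: 55, 16, 14, 13, 12, 9, 7 bp.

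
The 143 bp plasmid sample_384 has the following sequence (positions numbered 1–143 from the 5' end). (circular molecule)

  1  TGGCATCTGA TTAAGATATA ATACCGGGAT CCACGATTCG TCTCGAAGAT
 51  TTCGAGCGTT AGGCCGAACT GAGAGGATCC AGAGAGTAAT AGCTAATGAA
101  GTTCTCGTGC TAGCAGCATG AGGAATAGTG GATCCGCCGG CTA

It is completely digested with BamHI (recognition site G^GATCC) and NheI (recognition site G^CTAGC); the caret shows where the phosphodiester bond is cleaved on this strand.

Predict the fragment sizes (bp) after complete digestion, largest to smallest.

BamHI sites (GGATCC) start at positions 27, 75, 130.
BamHI cuts after the first base of each site, so after positions 27, 75, 130.
The NheI site (GCTAGC) starts at position 109.
NheI cuts after the first base of each site, so after position 109.
Combined cut positions: 27, 75, 109, 130.
Circular molecule, 4 cuts → 4 fragments:
  28–75 → 48 bp
  76–109 → 34 bp
  110–130 → 21 bp
  131–143 then 1–27 → 13 + 27 = 40 bp
Sorted largest to smallest: 48, 40, 34, 21 bp.

48, 40, 34, 21 bp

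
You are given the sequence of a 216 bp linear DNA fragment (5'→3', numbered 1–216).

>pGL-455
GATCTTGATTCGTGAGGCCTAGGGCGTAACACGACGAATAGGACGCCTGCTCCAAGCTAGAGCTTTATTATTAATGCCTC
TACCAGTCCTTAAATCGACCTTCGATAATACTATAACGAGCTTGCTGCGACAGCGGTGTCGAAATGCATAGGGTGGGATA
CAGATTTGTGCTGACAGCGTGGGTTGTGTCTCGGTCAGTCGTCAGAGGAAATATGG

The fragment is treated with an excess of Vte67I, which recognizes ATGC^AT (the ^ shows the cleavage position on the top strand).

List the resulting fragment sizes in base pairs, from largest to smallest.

The Vte67I site (ATGCAT) starts at position 144.
Vte67I cuts after base 4 of each site, so after position 147.
Linear molecule, 1 cut → 2 fragments:
  1–147 → 147 bp
  148–216 → 69 bp
Sorted largest to smallest: 147, 69 bp.

147, 69 bp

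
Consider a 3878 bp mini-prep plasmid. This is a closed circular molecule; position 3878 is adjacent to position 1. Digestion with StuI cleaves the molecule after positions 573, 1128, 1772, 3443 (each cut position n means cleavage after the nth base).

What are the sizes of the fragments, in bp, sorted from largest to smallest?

1671, 1008, 644, 555 bp

Circular molecule, 4 cuts → 4 fragments:
  1128 − 573 = 555 bp
  1772 − 1128 = 644 bp
  3443 − 1772 = 1671 bp
  wrap: 3878 − 3443 + 573 = 1008 bp
Sorted largest to smallest: 1671, 1008, 644, 555 bp.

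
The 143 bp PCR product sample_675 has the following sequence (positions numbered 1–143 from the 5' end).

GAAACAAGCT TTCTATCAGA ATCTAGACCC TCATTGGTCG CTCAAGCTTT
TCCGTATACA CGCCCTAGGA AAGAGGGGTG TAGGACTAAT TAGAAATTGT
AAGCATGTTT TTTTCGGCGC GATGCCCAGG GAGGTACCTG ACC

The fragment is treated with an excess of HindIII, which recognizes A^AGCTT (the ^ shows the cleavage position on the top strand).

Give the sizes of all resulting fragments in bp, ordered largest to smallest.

99, 38, 6 bp

HindIII sites (AAGCTT) start at positions 6, 44.
HindIII cuts after the first base of each site, so after positions 6, 44.
Linear molecule, 2 cuts → 3 fragments:
  1–6 → 6 bp
  7–44 → 38 bp
  45–143 → 99 bp
Sorted largest to smallest: 99, 38, 6 bp.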